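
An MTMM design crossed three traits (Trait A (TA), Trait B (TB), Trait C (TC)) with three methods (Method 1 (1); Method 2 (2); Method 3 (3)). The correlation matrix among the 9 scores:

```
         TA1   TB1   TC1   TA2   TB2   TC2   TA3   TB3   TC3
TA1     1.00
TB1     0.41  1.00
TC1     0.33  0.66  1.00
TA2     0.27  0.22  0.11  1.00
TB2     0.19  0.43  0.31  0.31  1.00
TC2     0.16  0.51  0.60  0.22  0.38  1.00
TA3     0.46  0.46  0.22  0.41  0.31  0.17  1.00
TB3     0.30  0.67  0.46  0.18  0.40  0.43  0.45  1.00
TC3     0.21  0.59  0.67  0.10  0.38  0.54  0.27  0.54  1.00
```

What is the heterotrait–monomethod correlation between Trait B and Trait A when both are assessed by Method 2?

0.31

Different traits, same method: r(TB2, TA2) = 0.31.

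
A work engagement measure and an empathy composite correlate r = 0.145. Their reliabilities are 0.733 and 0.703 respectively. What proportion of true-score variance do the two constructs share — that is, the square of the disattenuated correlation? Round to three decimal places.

0.041

Disattenuated r = 0.145 / √(0.733 × 0.703) = 0.145 / 0.7178 = 0.2020.
Shared true-score variance = 0.2020² = 0.0408 ≈ 0.041.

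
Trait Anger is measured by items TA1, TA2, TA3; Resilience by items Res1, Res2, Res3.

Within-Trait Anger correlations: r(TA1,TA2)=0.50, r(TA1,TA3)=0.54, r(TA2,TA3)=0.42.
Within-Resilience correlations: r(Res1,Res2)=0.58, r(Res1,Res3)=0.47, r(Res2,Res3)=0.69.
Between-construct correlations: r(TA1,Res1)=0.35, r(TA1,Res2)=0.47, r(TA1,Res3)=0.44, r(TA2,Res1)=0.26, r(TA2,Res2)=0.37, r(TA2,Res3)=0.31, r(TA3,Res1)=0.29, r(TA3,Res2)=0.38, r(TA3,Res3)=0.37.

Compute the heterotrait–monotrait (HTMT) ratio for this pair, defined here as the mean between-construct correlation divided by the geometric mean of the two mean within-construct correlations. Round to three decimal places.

Between-construct mean = 3.24/9 = 0.3600.
Mean within-TA = 1.46/3 = 0.4867; mean within-Res = 1.74/3 = 0.5800.
Geometric mean = √(0.4867 × 0.5800) = 0.5313.
HTMT = 0.3600 / 0.5313 = 0.678.

0.678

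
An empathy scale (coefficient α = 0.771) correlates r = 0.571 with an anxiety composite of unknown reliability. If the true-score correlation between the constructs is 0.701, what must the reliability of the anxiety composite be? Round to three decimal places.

r_true = r_obs / √(r_xx · r_yy) ⇒ 0.701 = 0.571 / √(0.771 · r_yy).
√(0.771 · r_yy) = 0.571 / 0.701 = 0.8146; 0.771 · r_yy = 0.6636; r_yy = 0.6636 / 0.771 ≈ 0.861.

0.861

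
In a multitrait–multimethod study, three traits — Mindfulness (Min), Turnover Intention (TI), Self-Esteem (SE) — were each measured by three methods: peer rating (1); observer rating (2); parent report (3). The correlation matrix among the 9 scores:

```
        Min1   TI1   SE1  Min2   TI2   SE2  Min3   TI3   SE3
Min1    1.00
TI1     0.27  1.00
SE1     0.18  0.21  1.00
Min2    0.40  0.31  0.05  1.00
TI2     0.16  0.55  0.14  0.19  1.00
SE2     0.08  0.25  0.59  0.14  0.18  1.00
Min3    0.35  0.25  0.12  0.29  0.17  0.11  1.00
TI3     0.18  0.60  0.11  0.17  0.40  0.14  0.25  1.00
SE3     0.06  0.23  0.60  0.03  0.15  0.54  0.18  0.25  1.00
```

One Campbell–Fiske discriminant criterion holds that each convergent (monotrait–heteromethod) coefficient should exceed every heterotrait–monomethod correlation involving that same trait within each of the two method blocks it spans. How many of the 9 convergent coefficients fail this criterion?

0

Checking each validity diagonal entry against its comparison values:
Min (methods 1·2): 0.40 vs {0.27, 0.19, 0.18, 0.14} → pass.
Min (methods 1·3): 0.35 vs {0.27, 0.25, 0.18, 0.18} → pass.
Min (methods 2·3): 0.29 vs {0.19, 0.25, 0.14, 0.18} → pass.
TI (methods 1·2): 0.55 vs {0.27, 0.19, 0.21, 0.18} → pass.
TI (methods 1·3): 0.60 vs {0.27, 0.25, 0.21, 0.25} → pass.
TI (methods 2·3): 0.40 vs {0.19, 0.25, 0.18, 0.25} → pass.
SE (methods 1·2): 0.59 vs {0.18, 0.14, 0.21, 0.18} → pass.
SE (methods 1·3): 0.60 vs {0.18, 0.18, 0.21, 0.25} → pass.
SE (methods 2·3): 0.54 vs {0.14, 0.18, 0.18, 0.25} → pass.
0 of 9 fail.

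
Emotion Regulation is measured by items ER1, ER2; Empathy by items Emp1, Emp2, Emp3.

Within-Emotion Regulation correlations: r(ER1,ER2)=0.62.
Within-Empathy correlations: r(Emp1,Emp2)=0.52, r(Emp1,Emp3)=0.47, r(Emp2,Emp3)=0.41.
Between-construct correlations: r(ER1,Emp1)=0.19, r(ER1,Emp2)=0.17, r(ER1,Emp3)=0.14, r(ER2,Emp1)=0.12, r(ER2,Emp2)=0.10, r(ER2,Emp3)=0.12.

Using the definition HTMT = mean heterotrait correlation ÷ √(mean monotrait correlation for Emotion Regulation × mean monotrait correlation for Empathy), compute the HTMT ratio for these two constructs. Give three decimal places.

0.260

Between-construct mean = 0.84/6 = 0.1400.
Mean within-ER = 0.62/1 = 0.6200; mean within-Emp = 1.40/3 = 0.4667.
Geometric mean = √(0.6200 × 0.4667) = 0.5379.
HTMT = 0.1400 / 0.5379 = 0.260.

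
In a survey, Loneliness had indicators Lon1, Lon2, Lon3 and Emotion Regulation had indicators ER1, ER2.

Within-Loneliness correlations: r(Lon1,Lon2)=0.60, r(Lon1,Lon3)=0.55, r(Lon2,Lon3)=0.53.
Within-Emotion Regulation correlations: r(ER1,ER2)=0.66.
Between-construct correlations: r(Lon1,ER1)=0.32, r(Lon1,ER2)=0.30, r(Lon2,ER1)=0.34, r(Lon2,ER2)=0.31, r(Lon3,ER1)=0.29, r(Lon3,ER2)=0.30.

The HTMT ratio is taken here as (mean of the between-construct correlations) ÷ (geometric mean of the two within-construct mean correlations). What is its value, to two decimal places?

Between-construct mean = 1.86/6 = 0.3100.
Mean within-Lon = 1.68/3 = 0.5600; mean within-ER = 0.66/1 = 0.6600.
Geometric mean = √(0.5600 × 0.6600) = 0.6079.
HTMT = 0.3100 / 0.6079 = 0.51.

0.51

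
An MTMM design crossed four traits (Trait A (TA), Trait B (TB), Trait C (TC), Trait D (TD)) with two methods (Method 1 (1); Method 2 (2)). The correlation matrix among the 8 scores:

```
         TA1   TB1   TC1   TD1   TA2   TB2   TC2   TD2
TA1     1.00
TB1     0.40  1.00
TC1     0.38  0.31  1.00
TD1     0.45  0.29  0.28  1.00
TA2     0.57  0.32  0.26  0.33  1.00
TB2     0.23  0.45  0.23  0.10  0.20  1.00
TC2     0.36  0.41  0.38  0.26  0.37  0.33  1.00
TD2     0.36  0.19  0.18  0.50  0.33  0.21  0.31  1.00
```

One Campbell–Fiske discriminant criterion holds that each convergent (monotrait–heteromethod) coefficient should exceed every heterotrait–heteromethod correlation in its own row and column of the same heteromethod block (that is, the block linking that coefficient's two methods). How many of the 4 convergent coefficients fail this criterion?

Checking each validity diagonal entry against its comparison values:
TA (methods 1·2): 0.57 vs {0.23, 0.32, 0.36, 0.26, 0.36, 0.33} → pass.
TB (methods 1·2): 0.45 vs {0.32, 0.23, 0.41, 0.23, 0.19, 0.10} → pass.
TC (methods 1·2): 0.38 vs {0.26, 0.36, 0.23, 0.41, 0.18, 0.26} → fail.
TD (methods 1·2): 0.50 vs {0.33, 0.36, 0.10, 0.19, 0.26, 0.18} → pass.
1 of 4 fail.

1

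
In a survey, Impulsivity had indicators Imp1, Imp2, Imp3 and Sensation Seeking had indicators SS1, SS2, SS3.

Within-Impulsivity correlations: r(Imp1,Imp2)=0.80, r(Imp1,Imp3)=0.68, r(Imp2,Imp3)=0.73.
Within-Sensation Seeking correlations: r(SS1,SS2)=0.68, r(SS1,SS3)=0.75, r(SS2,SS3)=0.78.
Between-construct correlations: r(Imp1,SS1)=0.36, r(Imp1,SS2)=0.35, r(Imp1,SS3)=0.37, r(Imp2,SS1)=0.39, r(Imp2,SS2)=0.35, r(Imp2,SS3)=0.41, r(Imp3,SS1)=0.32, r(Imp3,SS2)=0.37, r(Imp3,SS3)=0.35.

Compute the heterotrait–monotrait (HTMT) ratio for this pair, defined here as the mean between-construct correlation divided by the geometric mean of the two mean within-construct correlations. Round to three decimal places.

0.493

Mean between = 3.27/9 = 0.3633.
Mean within-Imp = 2.21/3 = 0.7367; mean within-SS = 2.21/3 = 0.7367.
Geometric mean = √(0.7367 × 0.7367) = 0.7367.
HTMT = 0.3633 / 0.7367 = 0.493.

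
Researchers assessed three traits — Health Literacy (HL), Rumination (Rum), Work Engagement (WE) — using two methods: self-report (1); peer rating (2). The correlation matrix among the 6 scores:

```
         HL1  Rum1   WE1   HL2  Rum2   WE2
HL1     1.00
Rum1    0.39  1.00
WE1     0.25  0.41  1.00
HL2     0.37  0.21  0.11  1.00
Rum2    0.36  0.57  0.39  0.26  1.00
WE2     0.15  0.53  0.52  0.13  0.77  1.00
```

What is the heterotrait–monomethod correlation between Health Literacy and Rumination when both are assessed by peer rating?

Different traits, same method: r(HL2, Rum2) = 0.26.

0.26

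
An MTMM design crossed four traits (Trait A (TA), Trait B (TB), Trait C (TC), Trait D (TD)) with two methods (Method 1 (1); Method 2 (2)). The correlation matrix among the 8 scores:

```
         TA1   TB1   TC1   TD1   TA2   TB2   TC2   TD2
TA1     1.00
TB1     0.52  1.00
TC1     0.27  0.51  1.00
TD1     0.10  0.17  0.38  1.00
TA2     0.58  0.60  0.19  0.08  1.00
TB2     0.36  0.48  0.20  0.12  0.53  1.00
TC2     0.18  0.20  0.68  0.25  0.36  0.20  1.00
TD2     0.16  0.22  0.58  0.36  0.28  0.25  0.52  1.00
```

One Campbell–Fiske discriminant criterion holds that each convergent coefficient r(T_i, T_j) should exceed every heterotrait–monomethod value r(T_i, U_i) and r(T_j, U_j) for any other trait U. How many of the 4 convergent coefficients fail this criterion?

2

Convergent coefficients and their comparison sets:
TA (methods 1·2): 0.58 vs {0.52, 0.53, 0.27, 0.36, 0.10, 0.28} → pass.
TB (methods 1·2): 0.48 vs {0.52, 0.53, 0.51, 0.20, 0.17, 0.25} → fail.
TC (methods 1·2): 0.68 vs {0.27, 0.36, 0.51, 0.20, 0.38, 0.52} → pass.
TD (methods 1·2): 0.36 vs {0.10, 0.28, 0.17, 0.25, 0.38, 0.52} → fail.
2 of 4 fail.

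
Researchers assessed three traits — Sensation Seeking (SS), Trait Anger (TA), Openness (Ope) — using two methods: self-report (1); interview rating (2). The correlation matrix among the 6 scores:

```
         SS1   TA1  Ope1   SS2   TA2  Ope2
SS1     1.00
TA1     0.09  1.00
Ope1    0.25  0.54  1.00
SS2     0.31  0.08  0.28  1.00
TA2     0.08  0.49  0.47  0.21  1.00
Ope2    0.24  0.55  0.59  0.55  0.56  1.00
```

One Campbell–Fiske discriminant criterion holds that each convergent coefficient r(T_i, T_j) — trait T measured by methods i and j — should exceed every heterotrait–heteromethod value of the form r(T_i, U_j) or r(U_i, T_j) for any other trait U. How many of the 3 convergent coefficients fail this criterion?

Checking each validity diagonal entry against its comparison values:
SS (methods 1·2): 0.31 vs {0.08, 0.08, 0.24, 0.28} → pass.
TA (methods 1·2): 0.49 vs {0.08, 0.08, 0.55, 0.47} → fail.
Ope (methods 1·2): 0.59 vs {0.28, 0.24, 0.47, 0.55} → pass.
1 of 3 fail.

1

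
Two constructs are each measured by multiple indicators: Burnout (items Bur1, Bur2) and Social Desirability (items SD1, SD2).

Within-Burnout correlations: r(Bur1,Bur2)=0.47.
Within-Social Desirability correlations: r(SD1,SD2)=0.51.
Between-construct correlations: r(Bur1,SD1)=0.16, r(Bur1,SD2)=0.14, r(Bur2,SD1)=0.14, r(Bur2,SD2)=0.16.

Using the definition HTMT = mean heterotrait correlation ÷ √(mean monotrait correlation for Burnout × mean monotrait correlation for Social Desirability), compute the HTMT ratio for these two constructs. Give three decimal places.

Mean between = 0.60/4 = 0.1500.
Mean within-Bur = 0.47/1 = 0.4700; mean within-SD = 0.51/1 = 0.5100.
Geometric mean = √(0.4700 × 0.5100) = 0.4896.
HTMT = 0.1500 / 0.4896 = 0.306.

0.306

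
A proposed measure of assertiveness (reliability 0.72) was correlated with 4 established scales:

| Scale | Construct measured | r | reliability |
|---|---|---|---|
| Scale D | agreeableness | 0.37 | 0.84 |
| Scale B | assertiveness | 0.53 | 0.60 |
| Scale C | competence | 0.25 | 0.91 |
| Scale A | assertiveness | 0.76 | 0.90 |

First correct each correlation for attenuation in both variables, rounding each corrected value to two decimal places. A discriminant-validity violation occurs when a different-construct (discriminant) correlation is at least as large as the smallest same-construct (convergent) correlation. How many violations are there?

0

Disattenuated r (r / √(r_scale · r_new)):
  Scale D (disc): 0.37 / √(0.84·0.72) = 0.48
  Scale B (conv): 0.53 / √(0.60·0.72) = 0.81
  Scale C (disc): 0.25 / √(0.91·0.72) = 0.31
  Scale A (conv): 0.76 / √(0.90·0.72) = 0.94
Smallest convergent = 0.81. Discriminant values: 0.48, 0.31; count ≥ 0.81 → 0.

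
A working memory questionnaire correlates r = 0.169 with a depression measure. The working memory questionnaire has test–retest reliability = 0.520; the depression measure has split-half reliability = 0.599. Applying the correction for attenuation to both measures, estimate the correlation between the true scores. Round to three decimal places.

0.303

r_true = r_obs / √(r_xx · r_yy) = 0.169 / √(0.520 × 0.599) = 0.169 / √0.311480 = 0.169 / 0.5581 ≈ 0.303.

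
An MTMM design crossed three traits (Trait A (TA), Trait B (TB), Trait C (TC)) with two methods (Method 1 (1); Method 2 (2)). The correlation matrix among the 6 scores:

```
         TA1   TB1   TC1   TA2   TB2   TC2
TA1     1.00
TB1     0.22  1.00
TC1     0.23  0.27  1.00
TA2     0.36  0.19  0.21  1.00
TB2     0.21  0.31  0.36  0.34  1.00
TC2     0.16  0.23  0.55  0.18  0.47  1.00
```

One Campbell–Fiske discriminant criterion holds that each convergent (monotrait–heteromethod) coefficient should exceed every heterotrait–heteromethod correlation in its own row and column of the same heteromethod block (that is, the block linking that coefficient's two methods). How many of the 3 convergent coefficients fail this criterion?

1

Checking each validity diagonal entry against its comparison values:
TA (methods 1·2): 0.36 vs {0.21, 0.19, 0.16, 0.21} → pass.
TB (methods 1·2): 0.31 vs {0.19, 0.21, 0.23, 0.36} → fail.
TC (methods 1·2): 0.55 vs {0.21, 0.16, 0.36, 0.23} → pass.
1 of 3 fail.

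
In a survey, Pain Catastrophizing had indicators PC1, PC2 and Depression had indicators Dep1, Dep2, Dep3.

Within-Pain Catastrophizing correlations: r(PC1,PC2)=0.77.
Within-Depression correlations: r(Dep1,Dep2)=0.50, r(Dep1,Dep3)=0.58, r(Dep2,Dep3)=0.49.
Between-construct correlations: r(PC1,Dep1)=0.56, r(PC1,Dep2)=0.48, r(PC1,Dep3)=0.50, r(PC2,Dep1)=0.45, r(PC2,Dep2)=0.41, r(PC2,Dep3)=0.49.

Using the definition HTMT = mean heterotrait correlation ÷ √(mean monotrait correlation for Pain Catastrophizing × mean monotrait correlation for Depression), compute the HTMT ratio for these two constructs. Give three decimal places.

Between-construct mean = 2.89/6 = 0.4817.
Mean within-PC = 0.77/1 = 0.7700; mean within-Dep = 1.57/3 = 0.5233.
Geometric mean = √(0.7700 × 0.5233) = 0.6348.
HTMT = 0.4817 / 0.6348 = 0.759.

0.759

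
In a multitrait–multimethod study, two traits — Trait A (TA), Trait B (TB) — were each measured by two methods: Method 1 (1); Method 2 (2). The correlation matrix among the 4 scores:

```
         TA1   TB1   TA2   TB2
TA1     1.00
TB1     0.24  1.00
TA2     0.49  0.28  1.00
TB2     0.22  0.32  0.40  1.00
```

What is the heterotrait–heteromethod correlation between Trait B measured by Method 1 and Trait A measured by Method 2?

0.28

Different traits and methods: r(TB1, TA2) = 0.28.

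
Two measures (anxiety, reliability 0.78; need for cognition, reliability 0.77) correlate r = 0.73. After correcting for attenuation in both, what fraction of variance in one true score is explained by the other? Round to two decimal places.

0.89

Disattenuated r = 0.73 / √(0.78 × 0.77) = 0.73 / 0.7750 = 0.9419.
Shared true-score variance = 0.9419² = 0.8872 ≈ 0.89.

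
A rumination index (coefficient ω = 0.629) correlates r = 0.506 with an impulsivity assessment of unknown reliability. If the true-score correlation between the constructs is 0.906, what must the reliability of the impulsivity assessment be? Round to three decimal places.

0.496

r_true = r_obs / √(r_xx · r_yy) ⇒ 0.906 = 0.506 / √(0.629 · r_yy).
√(0.629 · r_yy) = 0.506 / 0.906 = 0.5585; 0.629 · r_yy = 0.3119; r_yy = 0.3119 / 0.629 ≈ 0.496.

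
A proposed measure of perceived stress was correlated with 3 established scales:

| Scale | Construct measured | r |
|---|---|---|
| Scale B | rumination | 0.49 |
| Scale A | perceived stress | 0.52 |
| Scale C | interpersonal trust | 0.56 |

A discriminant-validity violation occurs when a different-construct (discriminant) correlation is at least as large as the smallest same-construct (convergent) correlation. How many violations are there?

Convergent (same construct = perceived stress): Scale A.
Smallest convergent = 0.52. Discriminant values: 0.49, 0.56; count ≥ 0.52 → 1.

1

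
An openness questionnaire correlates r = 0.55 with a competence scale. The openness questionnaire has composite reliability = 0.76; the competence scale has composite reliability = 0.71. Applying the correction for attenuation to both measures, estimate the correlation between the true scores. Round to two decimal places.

0.75

r_true = r_obs / √(r_xx · r_yy) = 0.55 / √(0.76 × 0.71) = 0.55 / √0.5396 = 0.55 / 0.7346 ≈ 0.75.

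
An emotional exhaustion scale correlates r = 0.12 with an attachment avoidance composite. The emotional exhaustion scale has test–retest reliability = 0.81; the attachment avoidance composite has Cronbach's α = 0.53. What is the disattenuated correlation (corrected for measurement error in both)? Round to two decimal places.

r_true = r_obs / √(r_xx · r_yy) = 0.12 / √(0.81 × 0.53) = 0.12 / √0.4293 = 0.12 / 0.6552 ≈ 0.18.

0.18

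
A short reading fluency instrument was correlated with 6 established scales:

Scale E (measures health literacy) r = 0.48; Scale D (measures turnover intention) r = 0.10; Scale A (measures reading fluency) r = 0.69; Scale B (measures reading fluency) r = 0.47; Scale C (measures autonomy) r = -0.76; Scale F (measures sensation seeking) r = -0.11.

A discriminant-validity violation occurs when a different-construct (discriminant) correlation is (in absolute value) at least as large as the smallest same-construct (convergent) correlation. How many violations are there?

Convergent (same construct = reading fluency): Scale A, Scale B.
Smallest convergent = 0.47. Discriminant |r|: 0.48, 0.10, 0.76, 0.11; count ≥ 0.47 → 2.

2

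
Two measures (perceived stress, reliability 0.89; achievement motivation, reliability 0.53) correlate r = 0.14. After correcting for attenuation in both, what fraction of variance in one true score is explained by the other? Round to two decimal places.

0.04

Disattenuated r = 0.14 / √(0.89 × 0.53) = 0.14 / 0.6868 = 0.2038.
Shared true-score variance = 0.2038² = 0.0415 ≈ 0.04.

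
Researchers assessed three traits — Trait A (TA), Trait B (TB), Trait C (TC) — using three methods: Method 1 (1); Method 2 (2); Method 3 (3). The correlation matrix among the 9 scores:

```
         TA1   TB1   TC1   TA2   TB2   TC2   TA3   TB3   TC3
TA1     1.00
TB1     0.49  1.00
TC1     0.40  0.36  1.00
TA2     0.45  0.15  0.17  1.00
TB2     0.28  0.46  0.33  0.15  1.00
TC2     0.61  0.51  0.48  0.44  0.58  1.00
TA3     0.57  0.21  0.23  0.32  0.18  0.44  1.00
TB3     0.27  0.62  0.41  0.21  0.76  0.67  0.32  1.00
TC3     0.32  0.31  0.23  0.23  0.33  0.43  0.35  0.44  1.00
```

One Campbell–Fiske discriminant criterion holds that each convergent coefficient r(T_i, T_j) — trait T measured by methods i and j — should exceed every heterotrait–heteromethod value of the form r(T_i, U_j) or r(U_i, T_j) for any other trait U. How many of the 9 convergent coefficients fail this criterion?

6

Each convergent coefficient versus the relevant comparison correlations:
TA (methods 1·2): 0.45 vs {0.28, 0.15, 0.61, 0.17} → fail.
TA (methods 1·3): 0.57 vs {0.27, 0.21, 0.32, 0.23} → pass.
TA (methods 2·3): 0.32 vs {0.21, 0.18, 0.23, 0.44} → fail.
TB (methods 1·2): 0.46 vs {0.15, 0.28, 0.51, 0.33} → fail.
TB (methods 1·3): 0.62 vs {0.21, 0.27, 0.31, 0.41} → pass.
TB (methods 2·3): 0.76 vs {0.18, 0.21, 0.33, 0.67} → pass.
TC (methods 1·2): 0.48 vs {0.17, 0.61, 0.33, 0.51} → fail.
TC (methods 1·3): 0.23 vs {0.23, 0.32, 0.41, 0.31} → fail.
TC (methods 2·3): 0.43 vs {0.44, 0.23, 0.67, 0.33} → fail.
6 of 9 fail.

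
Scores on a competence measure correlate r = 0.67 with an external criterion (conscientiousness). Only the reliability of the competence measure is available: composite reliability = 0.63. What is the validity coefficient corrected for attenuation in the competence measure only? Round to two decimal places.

Single correction: r_c = r_obs / √r_xx = 0.67 / √0.63 = 0.67 / 0.7937 ≈ 0.84.

0.84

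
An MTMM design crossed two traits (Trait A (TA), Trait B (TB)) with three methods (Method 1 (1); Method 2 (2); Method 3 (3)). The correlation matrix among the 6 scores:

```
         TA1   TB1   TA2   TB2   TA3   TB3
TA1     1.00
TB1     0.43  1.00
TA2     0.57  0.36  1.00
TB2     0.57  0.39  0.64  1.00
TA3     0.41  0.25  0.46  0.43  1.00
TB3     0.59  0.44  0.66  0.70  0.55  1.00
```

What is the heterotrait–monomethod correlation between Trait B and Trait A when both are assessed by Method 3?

Different traits, same method: r(TB3, TA3) = 0.55.

0.55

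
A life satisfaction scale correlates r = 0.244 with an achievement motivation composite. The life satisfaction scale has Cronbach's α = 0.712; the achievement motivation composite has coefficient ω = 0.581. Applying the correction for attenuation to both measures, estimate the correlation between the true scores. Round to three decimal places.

0.379

r_true = r_obs / √(r_xx · r_yy) = 0.244 / √(0.712 × 0.581) = 0.244 / √0.413672 = 0.244 / 0.6432 ≈ 0.379.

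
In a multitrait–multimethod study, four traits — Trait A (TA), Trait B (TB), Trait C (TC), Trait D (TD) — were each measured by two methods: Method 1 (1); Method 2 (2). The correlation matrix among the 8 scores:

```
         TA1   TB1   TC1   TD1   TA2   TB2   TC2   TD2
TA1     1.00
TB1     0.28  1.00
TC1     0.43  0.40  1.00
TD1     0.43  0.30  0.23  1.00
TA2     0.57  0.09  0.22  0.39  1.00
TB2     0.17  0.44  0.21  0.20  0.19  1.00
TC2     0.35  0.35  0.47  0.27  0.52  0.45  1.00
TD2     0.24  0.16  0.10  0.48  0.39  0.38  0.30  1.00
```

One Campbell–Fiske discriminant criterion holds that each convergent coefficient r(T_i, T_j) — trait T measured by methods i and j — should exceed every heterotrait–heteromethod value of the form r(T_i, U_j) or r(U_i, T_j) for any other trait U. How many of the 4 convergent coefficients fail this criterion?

Convergent coefficients and their comparison sets:
TA (methods 1·2): 0.57 vs {0.17, 0.09, 0.35, 0.22, 0.24, 0.39} → pass.
TB (methods 1·2): 0.44 vs {0.09, 0.17, 0.35, 0.21, 0.16, 0.20} → pass.
TC (methods 1·2): 0.47 vs {0.22, 0.35, 0.21, 0.35, 0.10, 0.27} → pass.
TD (methods 1·2): 0.48 vs {0.39, 0.24, 0.20, 0.16, 0.27, 0.10} → pass.
0 of 4 fail.

0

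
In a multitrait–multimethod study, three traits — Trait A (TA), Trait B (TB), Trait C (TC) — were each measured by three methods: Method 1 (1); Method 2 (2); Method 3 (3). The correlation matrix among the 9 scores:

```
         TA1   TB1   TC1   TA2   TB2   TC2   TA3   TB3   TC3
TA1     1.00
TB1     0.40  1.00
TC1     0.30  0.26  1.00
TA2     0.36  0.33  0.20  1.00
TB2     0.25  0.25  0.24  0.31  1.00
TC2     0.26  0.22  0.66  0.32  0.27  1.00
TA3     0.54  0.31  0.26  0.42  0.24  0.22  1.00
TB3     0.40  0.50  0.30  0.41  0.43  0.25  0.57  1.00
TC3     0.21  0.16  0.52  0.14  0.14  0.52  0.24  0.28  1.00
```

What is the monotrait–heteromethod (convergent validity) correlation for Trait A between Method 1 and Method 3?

Same trait (TA), different methods: r(TA1, TA3) = 0.54.

0.54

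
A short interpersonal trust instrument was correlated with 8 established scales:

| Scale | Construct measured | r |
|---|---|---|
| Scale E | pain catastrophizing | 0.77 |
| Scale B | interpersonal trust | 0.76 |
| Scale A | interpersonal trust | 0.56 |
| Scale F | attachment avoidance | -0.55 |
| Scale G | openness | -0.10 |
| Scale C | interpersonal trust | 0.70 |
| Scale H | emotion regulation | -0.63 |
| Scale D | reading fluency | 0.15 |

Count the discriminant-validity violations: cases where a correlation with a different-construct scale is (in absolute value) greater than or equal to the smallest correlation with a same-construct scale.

Convergent (same construct = interpersonal trust): Scale B, Scale A, Scale C.
Smallest convergent = 0.56. Discriminant |r|: 0.77, 0.55, 0.10, 0.63, 0.15; count ≥ 0.56 → 2.

2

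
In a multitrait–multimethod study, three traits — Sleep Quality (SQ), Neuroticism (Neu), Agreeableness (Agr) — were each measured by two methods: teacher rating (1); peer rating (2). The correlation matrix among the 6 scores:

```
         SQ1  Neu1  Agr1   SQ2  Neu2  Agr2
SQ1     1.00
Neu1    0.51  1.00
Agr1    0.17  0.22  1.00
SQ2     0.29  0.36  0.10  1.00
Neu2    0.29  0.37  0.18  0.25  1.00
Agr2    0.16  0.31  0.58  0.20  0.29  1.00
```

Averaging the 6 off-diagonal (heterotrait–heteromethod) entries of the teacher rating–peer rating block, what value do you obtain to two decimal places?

0.23

HTHM values (method 1 × method 2): 0.29, 0.16, 0.36, 0.31, 0.10, 0.18; mean = 1.40/6 = 0.23.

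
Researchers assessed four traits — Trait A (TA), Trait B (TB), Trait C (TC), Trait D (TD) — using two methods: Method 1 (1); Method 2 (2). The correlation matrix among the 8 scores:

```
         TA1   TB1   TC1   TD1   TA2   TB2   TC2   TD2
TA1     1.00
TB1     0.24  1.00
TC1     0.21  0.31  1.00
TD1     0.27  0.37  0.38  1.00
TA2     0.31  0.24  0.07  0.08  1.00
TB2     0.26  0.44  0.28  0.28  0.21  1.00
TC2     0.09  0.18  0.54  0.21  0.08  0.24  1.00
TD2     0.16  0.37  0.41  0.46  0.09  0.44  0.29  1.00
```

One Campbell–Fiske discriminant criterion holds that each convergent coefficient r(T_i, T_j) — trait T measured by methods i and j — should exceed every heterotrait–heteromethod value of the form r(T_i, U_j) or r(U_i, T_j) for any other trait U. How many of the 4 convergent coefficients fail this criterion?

Checking each validity diagonal entry against its comparison values:
TA (methods 1·2): 0.31 vs {0.26, 0.24, 0.09, 0.07, 0.16, 0.08} → pass.
TB (methods 1·2): 0.44 vs {0.24, 0.26, 0.18, 0.28, 0.37, 0.28} → pass.
TC (methods 1·2): 0.54 vs {0.07, 0.09, 0.28, 0.18, 0.41, 0.21} → pass.
TD (methods 1·2): 0.46 vs {0.08, 0.16, 0.28, 0.37, 0.21, 0.41} → pass.
0 of 4 fail.

0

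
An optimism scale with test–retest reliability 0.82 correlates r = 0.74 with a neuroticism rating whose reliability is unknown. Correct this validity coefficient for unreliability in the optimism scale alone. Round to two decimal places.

Single correction: r_c = r_obs / √r_xx = 0.74 / √0.82 = 0.74 / 0.9055 ≈ 0.82.

0.82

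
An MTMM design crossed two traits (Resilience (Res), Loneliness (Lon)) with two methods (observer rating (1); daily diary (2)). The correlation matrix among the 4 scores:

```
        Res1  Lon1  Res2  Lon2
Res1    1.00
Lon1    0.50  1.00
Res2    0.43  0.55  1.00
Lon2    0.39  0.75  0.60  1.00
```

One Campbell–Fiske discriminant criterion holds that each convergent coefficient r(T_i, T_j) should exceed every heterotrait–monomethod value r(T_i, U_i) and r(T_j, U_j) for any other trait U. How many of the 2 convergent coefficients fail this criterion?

1

Convergent coefficients and their comparison sets:
Res (methods 1·2): 0.43 vs {0.50, 0.60} → fail.
Lon (methods 1·2): 0.75 vs {0.50, 0.60} → pass.
1 of 2 fail.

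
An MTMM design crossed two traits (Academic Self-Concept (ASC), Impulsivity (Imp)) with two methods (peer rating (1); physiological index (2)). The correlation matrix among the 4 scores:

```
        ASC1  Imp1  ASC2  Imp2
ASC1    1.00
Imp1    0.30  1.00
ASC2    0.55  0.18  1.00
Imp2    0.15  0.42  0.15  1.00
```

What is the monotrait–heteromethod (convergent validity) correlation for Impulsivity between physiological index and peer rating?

Same trait (Imp), different methods: r(Imp2, Imp1) = 0.42.

0.42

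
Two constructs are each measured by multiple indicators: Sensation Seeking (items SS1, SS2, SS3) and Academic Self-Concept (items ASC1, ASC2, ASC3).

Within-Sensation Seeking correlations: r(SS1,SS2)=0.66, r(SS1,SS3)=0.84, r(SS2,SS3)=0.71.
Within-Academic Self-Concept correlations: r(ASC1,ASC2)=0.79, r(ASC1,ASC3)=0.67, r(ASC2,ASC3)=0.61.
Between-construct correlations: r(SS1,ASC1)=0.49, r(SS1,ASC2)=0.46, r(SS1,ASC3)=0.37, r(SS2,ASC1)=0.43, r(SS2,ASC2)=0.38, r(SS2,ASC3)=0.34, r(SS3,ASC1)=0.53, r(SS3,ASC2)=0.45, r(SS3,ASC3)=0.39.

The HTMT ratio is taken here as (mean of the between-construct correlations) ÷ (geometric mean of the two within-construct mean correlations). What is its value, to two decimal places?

0.60

Mean between = 3.84/9 = 0.4267.
Mean within-SS = 2.21/3 = 0.7367; mean within-ASC = 2.07/3 = 0.6900.
Geometric mean = √(0.7367 × 0.6900) = 0.7130.
HTMT = 0.4267 / 0.7130 = 0.60.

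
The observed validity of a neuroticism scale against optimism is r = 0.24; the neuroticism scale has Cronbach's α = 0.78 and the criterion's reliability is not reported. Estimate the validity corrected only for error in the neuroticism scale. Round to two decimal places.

0.27

Single correction: r_c = r_obs / √r_xx = 0.24 / √0.78 = 0.24 / 0.8832 ≈ 0.27.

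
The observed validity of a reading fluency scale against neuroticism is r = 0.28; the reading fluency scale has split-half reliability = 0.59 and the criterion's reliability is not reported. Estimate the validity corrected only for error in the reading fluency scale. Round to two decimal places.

Single correction: r_c = r_obs / √r_xx = 0.28 / √0.59 = 0.28 / 0.7681 ≈ 0.36.

0.36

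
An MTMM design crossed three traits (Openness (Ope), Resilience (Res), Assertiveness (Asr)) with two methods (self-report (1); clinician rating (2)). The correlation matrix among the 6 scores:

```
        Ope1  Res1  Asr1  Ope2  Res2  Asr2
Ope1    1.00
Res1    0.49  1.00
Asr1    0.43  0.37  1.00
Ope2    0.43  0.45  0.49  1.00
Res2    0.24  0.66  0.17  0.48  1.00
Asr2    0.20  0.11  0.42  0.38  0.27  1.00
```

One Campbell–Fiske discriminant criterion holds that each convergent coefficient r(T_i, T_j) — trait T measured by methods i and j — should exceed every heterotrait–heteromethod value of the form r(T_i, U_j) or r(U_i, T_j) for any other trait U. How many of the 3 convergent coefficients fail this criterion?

Each convergent coefficient versus the relevant comparison correlations:
Ope (methods 1·2): 0.43 vs {0.24, 0.45, 0.20, 0.49} → fail.
Res (methods 1·2): 0.66 vs {0.45, 0.24, 0.11, 0.17} → pass.
Asr (methods 1·2): 0.42 vs {0.49, 0.20, 0.17, 0.11} → fail.
2 of 3 fail.

2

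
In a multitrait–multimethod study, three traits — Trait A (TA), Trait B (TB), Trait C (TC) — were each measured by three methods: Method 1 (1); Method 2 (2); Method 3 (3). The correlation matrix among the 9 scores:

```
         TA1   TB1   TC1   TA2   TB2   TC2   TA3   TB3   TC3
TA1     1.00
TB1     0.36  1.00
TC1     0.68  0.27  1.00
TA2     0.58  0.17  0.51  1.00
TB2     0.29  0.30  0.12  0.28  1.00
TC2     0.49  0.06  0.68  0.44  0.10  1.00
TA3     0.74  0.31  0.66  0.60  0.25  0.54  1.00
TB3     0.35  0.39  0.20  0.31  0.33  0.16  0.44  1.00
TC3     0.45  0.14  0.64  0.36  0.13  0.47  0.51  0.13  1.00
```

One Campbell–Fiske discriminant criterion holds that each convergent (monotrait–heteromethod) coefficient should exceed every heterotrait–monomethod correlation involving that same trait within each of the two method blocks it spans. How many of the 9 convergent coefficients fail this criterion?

Convergent coefficients and their comparison sets:
TA (methods 1·2): 0.58 vs {0.36, 0.28, 0.68, 0.44} → fail.
TA (methods 1·3): 0.74 vs {0.36, 0.44, 0.68, 0.51} → pass.
TA (methods 2·3): 0.60 vs {0.28, 0.44, 0.44, 0.51} → pass.
TB (methods 1·2): 0.30 vs {0.36, 0.28, 0.27, 0.10} → fail.
TB (methods 1·3): 0.39 vs {0.36, 0.44, 0.27, 0.13} → fail.
TB (methods 2·3): 0.33 vs {0.28, 0.44, 0.10, 0.13} → fail.
TC (methods 1·2): 0.68 vs {0.68, 0.44, 0.27, 0.10} → fail.
TC (methods 1·3): 0.64 vs {0.68, 0.51, 0.27, 0.13} → fail.
TC (methods 2·3): 0.47 vs {0.44, 0.51, 0.10, 0.13} → fail.
7 of 9 fail.

7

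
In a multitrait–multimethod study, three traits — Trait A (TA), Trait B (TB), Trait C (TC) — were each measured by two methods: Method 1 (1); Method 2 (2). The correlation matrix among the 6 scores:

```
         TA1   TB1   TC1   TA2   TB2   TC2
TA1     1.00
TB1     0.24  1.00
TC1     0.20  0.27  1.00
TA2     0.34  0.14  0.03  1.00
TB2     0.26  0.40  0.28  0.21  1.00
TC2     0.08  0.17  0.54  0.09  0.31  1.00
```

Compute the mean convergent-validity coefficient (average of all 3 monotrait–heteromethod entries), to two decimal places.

Convergent values: 0.34, 0.40, 0.54; mean = 1.28/3 = 0.43.

0.43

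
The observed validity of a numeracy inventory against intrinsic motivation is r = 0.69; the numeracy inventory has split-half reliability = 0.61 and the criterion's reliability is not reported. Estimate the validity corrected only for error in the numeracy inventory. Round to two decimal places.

0.88

Single correction: r_c = r_obs / √r_xx = 0.69 / √0.61 = 0.69 / 0.7810 ≈ 0.88.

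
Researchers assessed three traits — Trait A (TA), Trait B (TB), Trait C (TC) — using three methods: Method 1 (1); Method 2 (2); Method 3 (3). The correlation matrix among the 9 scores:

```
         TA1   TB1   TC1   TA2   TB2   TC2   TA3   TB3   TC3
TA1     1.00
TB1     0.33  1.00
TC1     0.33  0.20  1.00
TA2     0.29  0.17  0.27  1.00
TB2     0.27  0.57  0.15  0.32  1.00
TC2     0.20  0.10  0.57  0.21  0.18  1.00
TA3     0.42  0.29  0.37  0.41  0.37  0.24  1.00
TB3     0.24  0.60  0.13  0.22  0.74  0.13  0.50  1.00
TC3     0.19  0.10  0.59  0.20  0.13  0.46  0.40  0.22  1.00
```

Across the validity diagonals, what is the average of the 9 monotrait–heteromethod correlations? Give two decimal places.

Convergent values: 0.29, 0.42, 0.41, 0.57, 0.60, 0.74, 0.57, 0.59, 0.46; mean = 4.65/9 = 0.52.

0.52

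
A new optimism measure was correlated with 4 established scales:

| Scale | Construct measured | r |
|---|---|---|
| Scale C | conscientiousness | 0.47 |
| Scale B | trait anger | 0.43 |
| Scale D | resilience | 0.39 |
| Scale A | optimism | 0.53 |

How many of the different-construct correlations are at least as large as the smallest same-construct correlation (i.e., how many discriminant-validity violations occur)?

Convergent (same construct = optimism): Scale A.
Smallest convergent = 0.53. Discriminant values: 0.47, 0.43, 0.39; count ≥ 0.53 → 0.

0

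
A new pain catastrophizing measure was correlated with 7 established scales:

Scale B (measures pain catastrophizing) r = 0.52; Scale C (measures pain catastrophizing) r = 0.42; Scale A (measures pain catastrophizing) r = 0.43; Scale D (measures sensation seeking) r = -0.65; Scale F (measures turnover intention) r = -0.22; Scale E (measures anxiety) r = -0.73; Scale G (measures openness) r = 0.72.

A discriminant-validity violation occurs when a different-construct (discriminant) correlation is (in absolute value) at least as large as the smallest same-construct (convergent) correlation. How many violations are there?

Convergent (same construct = pain catastrophizing): Scale B, Scale C, Scale A.
Smallest convergent = 0.42. Discriminant |r|: 0.65, 0.22, 0.73, 0.72; count ≥ 0.42 → 3.

3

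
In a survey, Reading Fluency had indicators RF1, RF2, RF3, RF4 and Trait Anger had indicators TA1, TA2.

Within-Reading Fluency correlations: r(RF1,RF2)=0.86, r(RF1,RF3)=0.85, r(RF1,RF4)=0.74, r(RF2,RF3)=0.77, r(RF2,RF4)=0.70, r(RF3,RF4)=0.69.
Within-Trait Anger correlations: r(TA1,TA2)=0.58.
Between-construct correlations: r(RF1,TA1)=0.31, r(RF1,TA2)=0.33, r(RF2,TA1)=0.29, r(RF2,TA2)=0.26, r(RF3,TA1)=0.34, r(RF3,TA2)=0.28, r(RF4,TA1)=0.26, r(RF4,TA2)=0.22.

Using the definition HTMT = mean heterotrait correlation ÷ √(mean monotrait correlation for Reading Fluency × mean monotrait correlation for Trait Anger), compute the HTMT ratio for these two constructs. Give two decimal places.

0.43

Between-construct mean = 2.29/8 = 0.2863.
Mean within-RF = 4.61/6 = 0.7683; mean within-TA = 0.58/1 = 0.5800.
Geometric mean = √(0.7683 × 0.5800) = 0.6675.
HTMT = 0.2863 / 0.6675 = 0.43.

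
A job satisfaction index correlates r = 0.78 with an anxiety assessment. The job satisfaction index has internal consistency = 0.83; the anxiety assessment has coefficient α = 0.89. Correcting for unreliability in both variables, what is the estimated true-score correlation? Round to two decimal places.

r_true = r_obs / √(r_xx · r_yy) = 0.78 / √(0.83 × 0.89) = 0.78 / √0.7387 = 0.78 / 0.8595 ≈ 0.91.

0.91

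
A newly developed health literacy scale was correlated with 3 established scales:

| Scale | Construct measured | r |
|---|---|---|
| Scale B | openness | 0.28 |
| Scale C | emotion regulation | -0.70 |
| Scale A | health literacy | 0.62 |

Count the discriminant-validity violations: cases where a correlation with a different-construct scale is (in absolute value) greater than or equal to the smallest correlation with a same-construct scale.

1

Convergent (same construct = health literacy): Scale A.
Smallest convergent = 0.62. Discriminant |r|: 0.28, 0.70; count ≥ 0.62 → 1.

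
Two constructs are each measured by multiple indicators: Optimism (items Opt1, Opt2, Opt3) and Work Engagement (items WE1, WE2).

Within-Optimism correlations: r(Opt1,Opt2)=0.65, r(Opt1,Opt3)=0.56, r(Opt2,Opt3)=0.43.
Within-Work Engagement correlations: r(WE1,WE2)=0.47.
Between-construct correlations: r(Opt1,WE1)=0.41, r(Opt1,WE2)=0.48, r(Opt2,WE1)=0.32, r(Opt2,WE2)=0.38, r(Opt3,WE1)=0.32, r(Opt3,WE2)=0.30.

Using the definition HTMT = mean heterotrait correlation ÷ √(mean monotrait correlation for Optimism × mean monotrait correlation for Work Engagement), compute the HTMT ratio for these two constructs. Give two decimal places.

0.73

Mean heterotrait r = 2.21/6 = 0.3683.
Mean within-Opt = 1.64/3 = 0.5467; mean within-WE = 0.47/1 = 0.4700.
Geometric mean = √(0.5467 × 0.4700) = 0.5069.
HTMT = 0.3683 / 0.5069 = 0.73.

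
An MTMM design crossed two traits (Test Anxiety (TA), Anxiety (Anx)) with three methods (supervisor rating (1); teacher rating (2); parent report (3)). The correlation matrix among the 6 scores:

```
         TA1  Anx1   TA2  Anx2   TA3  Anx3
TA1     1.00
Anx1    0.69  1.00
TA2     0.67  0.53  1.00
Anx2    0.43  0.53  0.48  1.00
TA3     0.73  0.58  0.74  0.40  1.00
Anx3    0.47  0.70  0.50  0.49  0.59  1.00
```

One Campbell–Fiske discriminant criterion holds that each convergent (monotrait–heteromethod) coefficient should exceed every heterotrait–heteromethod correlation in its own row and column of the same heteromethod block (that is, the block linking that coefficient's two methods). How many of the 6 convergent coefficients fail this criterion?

2

Each convergent coefficient versus the relevant comparison correlations:
TA (methods 1·2): 0.67 vs {0.43, 0.53} → pass.
TA (methods 1·3): 0.73 vs {0.47, 0.58} → pass.
TA (methods 2·3): 0.74 vs {0.50, 0.40} → pass.
Anx (methods 1·2): 0.53 vs {0.53, 0.43} → fail.
Anx (methods 1·3): 0.70 vs {0.58, 0.47} → pass.
Anx (methods 2·3): 0.49 vs {0.40, 0.50} → fail.
2 of 6 fail.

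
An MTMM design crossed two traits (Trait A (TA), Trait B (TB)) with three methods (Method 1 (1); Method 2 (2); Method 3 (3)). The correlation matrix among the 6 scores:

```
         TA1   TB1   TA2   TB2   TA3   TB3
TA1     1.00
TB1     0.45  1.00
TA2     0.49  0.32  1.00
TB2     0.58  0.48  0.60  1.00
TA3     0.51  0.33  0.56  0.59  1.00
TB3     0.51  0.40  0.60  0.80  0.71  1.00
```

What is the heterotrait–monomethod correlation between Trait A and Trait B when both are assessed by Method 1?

0.45

Different traits, same method: r(TA1, TB1) = 0.45.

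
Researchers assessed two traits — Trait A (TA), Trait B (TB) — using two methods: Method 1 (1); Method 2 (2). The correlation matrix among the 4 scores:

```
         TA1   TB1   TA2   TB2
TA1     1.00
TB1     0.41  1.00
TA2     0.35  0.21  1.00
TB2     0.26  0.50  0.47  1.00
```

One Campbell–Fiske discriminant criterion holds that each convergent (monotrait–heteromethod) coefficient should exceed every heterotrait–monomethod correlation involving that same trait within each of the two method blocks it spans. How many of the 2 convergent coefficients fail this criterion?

Checking each validity diagonal entry against its comparison values:
TA (methods 1·2): 0.35 vs {0.41, 0.47} → fail.
TB (methods 1·2): 0.50 vs {0.41, 0.47} → pass.
1 of 2 fail.

1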